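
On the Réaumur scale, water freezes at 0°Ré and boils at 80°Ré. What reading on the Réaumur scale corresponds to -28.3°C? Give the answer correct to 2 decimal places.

-22.64°Ré

Linearly onto the Réaumur scale: 0 + (-28.3000 / 100) × (80 - 0) = -22.64°Ré.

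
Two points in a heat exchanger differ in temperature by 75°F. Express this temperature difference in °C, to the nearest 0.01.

41.67°C

An interval of 1°F corresponds to 5/9°C.
75 × 5/9 = 41.67.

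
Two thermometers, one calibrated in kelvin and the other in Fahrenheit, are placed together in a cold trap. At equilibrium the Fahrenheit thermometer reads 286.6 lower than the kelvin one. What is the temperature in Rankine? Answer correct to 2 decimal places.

Let x be the kelvin reading; then the Fahrenheit reading is 1.8·x - 459.67.
(1.8·x - 459.67) - x = -286.6  ⇒  (0.8)·x = 173.07  ⇒  x = 216.3375 K.
In Celsius: 216.3375 - 273.15 = -56.8125°C.
In Rankine: -56.8125 × 1.8 + 491.67 = 389.41°R.

389.41°R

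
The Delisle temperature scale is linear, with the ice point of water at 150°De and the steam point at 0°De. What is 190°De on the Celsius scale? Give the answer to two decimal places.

Linear interpolation between the fixed points: C = (190 - 150) × 100 / (0 - 150) = -26.6667°C.

-26.67°C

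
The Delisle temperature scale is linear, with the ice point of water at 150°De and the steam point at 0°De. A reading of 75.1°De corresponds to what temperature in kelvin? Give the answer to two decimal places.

Linear interpolation between the fixed points: C = (75.1 - 150) × 100 / (0 - 150) = 49.9333°C.
Then 49.9333 + 273.15 = 323.08 K.

323.08 K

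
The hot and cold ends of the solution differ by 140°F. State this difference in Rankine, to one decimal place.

Fahrenheit and Rankine degrees are the same size, so the interval is unchanged: 140.0.

140.0°R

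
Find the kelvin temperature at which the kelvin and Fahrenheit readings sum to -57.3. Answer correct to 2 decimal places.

143.70 K

Let K be the kelvin reading. The Fahrenheit reading is F = 1.8·K - 459.67.
Require K + F = -57.3: (2.8)·K - 459.67 = -57.3.
K = (-57.3 + 459.67) / (2.8) = 143.70.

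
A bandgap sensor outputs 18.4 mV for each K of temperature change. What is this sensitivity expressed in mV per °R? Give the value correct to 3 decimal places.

10.222 mV per °R

Since only a temperature interval is involved, the additive offset between the scales drops out.
A change of 1°R is a change of 5/9 K, so per °R the value is 18.4 × 5/9 = 10.222.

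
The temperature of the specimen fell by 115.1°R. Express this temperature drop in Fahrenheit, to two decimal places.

Rankine and Fahrenheit degrees are the same size, so the interval is unchanged: 115.10.

115.10°F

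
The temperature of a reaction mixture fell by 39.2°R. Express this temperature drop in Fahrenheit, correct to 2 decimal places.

Rankine and Fahrenheit degrees are the same size, so the interval is unchanged: 39.20.

39.20°F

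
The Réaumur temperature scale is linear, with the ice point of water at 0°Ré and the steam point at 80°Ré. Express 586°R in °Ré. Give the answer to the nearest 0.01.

First in Celsius: (586 - 491.67) × 5/9 = 52.4056°C.
Linearly onto the Réaumur scale: 0 + (52.4056 / 100) × (80 - 0) = 41.92°Ré.

41.92°Ré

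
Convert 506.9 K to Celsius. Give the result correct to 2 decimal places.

233.75°C

In Celsius: 506.9 - 273.15 = 233.7500°C.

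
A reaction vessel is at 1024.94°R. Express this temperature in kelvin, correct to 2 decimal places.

569.41 K

In Celsius: (1024.94 - 491.67) × 5/9 = 296.2611°C.
In kelvin: 296.2611 + 273.15 = 569.41 K.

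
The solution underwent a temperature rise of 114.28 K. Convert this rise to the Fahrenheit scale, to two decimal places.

205.70°F

An interval of 1 K corresponds to 1.8°F.
114.28 × 1.8 = 205.70.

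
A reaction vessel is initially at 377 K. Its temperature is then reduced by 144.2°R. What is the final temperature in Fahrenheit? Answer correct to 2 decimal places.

74.73°F

Initial temperature in Celsius: 377 - 273.15 = 103.8500°C.
The 144.2°R change is an interval, so only the factor 5/9 applies: -144.2 × 5/9 = -80.1111°C.
Final Celsius temperature: 103.8500 - 80.1111 = 23.7389°C.
In Fahrenheit: 23.7389 × 1.8 + 32 = 74.73°F.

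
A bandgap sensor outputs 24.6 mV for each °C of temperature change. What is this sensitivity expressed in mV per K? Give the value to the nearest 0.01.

Since only a temperature interval is involved, the additive offset between the scales drops out.
A change of 1 K is a change of 1°C, so per K the value is 24.6 × 1 = 24.60.

24.60 mV per K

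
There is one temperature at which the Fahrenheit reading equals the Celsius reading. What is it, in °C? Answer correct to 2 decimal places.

Let C be the Celsius reading. The Fahrenheit reading is F = 1.8·C + 32.
Set F = C: 1.8·C + 32 = C.
(0.8)·C = -32  ⇒  C = -40.00.

-40.00°C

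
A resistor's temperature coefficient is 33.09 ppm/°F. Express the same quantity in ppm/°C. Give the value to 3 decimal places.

59.562 ppm/°C

The quantity depends on a temperature interval, so only the ratio of degree sizes applies; the offset between the scales is irrelevant.
A change of 1°C is a change of 1.8°F, so per °C the value is 33.09 × 1.8 = 59.562.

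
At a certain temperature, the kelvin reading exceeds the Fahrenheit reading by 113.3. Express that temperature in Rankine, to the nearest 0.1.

779.3°R

Let x be the Fahrenheit reading; then the kelvin reading is 5/9·x + 255.372.
(5/9·x + 255.372) - x = 113.3  ⇒  (-4/9)·x = -142.072  ⇒  x = 319.6625°F.
In Celsius: (319.6625 - 32) × 5/9 = 159.8125°C.
In Rankine: 159.8125 × 1.8 + 491.67 = 779.3°R.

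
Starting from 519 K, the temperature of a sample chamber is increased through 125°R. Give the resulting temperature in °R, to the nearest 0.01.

Initial temperature in Celsius: 519 - 273.15 = 245.8500°C.
The 125°R change is an interval, so only the factor 5/9 applies: +125 × 5/9 = +69.4444°C.
Final Celsius temperature: 245.8500 + 69.4444 = 315.2944°C.
In Rankine: 315.2944 × 1.8 + 491.67 = 1059.20°R.

1059.20°R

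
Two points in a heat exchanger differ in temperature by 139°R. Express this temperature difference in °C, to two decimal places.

An interval of 1°R corresponds to 5/9°C.
139 × 5/9 = 77.22.

77.22°C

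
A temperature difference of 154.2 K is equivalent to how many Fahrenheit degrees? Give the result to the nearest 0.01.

An interval of 1 K corresponds to 1.8°F.
154.2 × 1.8 = 277.56.

277.56°F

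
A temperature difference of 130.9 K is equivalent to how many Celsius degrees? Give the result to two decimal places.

Kelvin and Celsius degrees are the same size, so the interval is unchanged: 130.90.

130.90°C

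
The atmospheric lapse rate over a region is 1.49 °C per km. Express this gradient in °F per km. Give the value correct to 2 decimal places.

2.68 °F/km

The quantity depends on a temperature interval, so only the ratio of degree sizes applies; the offset between the scales is irrelevant.
A change of 1°C is a change of 1.8°F, so 1.49 × 1.8 = 2.68.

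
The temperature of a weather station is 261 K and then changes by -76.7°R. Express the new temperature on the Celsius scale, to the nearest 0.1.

-54.8°C

Initial temperature in Celsius: 261 - 273.15 = -12.1500°C.
The 76.7°R change is an interval, so only the factor 5/9 applies: -76.7 × 5/9 = -42.6111°C.
Final Celsius temperature: -12.1500 - 42.6111 = -54.7611°C.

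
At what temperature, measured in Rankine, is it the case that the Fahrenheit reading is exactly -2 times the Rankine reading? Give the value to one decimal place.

Let R be the Rankine reading. The Fahrenheit reading is F = 1·R - 459.67.
Require F = -2·R: 1·R - 459.67 = -2·R.
(3)·R = 459.67  ⇒  R = 153.2.

153.2°R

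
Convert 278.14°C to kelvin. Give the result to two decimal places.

In kelvin: 278.1400 + 273.15 = 551.29 K.

551.29 K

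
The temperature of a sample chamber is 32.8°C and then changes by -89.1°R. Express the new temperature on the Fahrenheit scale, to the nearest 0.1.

The 89.1°R change is an interval, so only the factor 5/9 applies: -89.1 × 5/9 = -49.5000°C.
Final Celsius temperature: 32.8000 - 49.5000 = -16.7000°C.
In Fahrenheit: -16.7000 × 1.8 + 32 = 1.9°F.

1.9°F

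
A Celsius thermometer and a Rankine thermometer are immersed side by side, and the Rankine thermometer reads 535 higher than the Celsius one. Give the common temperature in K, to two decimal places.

327.31 K

Let x be the Celsius reading; then the Rankine reading is 1.8·x + 491.67.
(1.8·x + 491.67) - x = 535  ⇒  (0.8)·x = 43.33  ⇒  x = 54.1625°C.
In kelvin: 54.1625 + 273.15 = 327.31 K.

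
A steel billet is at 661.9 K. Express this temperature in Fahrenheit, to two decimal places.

In Celsius: 661.9 - 273.15 = 388.7500°C.
In Fahrenheit: 388.7500 × 1.8 + 32 = 731.75°F.

731.75°F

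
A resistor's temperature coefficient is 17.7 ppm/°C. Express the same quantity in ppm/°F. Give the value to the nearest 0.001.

9.833 ppm/°F

The quantity depends on a temperature interval, so only the ratio of degree sizes applies; the offset between the scales is irrelevant.
A change of 1°F is a change of 5/9°C, so per °F the value is 17.7 × 5/9 = 9.833.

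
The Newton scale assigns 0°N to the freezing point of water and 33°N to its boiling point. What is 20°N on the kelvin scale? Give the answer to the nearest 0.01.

Linear interpolation between the fixed points: C = (20 - 0) × 100 / (33 - 0) = 60.6061°C.
Then 60.6061 + 273.15 = 333.76 K.

333.76 K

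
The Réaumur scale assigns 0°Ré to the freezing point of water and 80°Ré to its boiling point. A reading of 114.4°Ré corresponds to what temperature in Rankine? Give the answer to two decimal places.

749.07°R

Linear interpolation between the fixed points: C = (114.4 - 0) × 100 / (80 - 0) = 143.0000°C.
Then 143.0000 × 1.8 + 491.67 = 749.07°R.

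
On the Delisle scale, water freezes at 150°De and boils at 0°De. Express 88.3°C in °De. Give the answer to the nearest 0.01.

17.55°De

Linearly onto the Delisle scale: 150 + (88.3000 / 100) × (0 - 150) = 17.55°De.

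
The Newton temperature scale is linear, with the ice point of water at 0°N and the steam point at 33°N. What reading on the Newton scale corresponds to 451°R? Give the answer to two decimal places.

First in Celsius: (451 - 491.67) × 5/9 = -22.5944°C.
Linearly onto the Newton scale: 0 + (-22.5944 / 100) × (33 - 0) = -7.46°N.

-7.46°N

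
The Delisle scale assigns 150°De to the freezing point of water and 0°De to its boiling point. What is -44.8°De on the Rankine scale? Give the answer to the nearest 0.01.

725.43°R

Linear interpolation between the fixed points: C = (-44.8 - 150) × 100 / (0 - 150) = 129.8667°C.
Then 129.8667 × 1.8 + 491.67 = 725.43°R.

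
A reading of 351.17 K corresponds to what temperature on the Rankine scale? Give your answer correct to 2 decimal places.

In Celsius: 351.17 - 273.15 = 78.0200°C.
In Rankine: 78.0200 × 1.8 + 491.67 = 632.11°R.

632.11°R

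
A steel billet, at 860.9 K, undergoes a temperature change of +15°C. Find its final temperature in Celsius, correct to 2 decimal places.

602.75°C

Initial temperature in Celsius: 860.9 - 273.15 = 587.7500°C.
Final Celsius temperature: 587.7500 + 15.0000 = 602.7500°C.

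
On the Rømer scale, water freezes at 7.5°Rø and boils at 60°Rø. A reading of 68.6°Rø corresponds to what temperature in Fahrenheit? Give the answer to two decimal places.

241.49°F

Linear interpolation between the fixed points: C = (68.6 - 7.5) × 100 / (60 - 7.5) = 116.3810°C.
Then 116.3810 × 1.8 + 32 = 241.49°F.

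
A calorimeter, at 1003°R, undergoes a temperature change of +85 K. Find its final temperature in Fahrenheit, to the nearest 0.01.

Initial temperature in Celsius: (1003 - 491.67) × 5/9 = 284.0722°C.
The 85 K change is an interval; Kelvin and Celsius degrees are the same size, so ΔC = +85°C.
Final Celsius temperature: 284.0722 + 85.0000 = 369.0722°C.
In Fahrenheit: 369.0722 × 1.8 + 32 = 696.33°F.

696.33°F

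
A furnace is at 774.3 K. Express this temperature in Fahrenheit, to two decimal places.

934.07°F

In Celsius: 774.3 - 273.15 = 501.1500°C.
In Fahrenheit: 501.1500 × 1.8 + 32 = 934.07°F.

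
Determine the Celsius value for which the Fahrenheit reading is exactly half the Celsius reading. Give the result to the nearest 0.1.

Let C be the Celsius reading. The Fahrenheit reading is F = 1.8·C + 32.
Require F = 0.5·C: 1.8·C + 32 = 0.5·C.
(1.3)·C = -32  ⇒  C = -24.6.

-24.6°C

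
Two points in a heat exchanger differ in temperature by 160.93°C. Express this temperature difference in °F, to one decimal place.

289.7°F

For a temperature interval the offset drops out; only the factor 1.8 applies.
160.93 × 1.8 = 289.7.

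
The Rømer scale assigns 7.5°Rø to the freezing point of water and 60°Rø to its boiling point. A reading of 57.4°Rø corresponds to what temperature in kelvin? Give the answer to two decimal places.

Linear interpolation between the fixed points: C = (57.4 - 7.5) × 100 / (60 - 7.5) = 95.0476°C.
Then 95.0476 + 273.15 = 368.20 K.

368.20 K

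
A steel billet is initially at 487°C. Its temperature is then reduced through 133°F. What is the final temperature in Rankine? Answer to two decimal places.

The 133°F change is an interval, so only the factor 5/9 applies: -133 × 5/9 = -73.8889°C.
Final Celsius temperature: 487.0000 - 73.8889 = 413.1111°C.
In Rankine: 413.1111 × 1.8 + 491.67 = 1235.27°R.

1235.27°R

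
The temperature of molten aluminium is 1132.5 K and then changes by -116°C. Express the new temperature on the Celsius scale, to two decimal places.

743.35°C

Initial temperature in Celsius: 1132.5 - 273.15 = 859.3500°C.
Final Celsius temperature: 859.3500 - 116.0000 = 743.3500°C.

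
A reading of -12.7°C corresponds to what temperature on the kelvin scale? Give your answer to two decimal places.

In kelvin: -12.7000 + 273.15 = 260.45 K.

260.45 K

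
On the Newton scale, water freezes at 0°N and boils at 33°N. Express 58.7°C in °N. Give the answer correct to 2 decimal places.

Linearly onto the Newton scale: 0 + (58.7000 / 100) × (33 - 0) = 19.37°N.

19.37°N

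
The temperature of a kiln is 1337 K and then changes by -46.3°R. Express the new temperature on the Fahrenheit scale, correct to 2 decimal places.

1900.63°F

Initial temperature in Celsius: 1337 - 273.15 = 1063.8500°C.
The 46.3°R change is an interval, so only the factor 5/9 applies: -46.3 × 5/9 = -25.7222°C.
Final Celsius temperature: 1063.8500 - 25.7222 = 1038.1278°C.
In Fahrenheit: 1038.1278 × 1.8 + 32 = 1900.63°F.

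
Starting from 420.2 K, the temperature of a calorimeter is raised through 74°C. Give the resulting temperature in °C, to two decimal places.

221.05°C

Initial temperature in Celsius: 420.2 - 273.15 = 147.0500°C.
Final Celsius temperature: 147.0500 + 74.0000 = 221.0500°C.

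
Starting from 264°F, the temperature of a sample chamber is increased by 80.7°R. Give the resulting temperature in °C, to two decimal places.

173.72°C

Initial temperature in Celsius: (264 - 32) × 5/9 = 128.8889°C.
The 80.7°R change is an interval, so only the factor 5/9 applies: +80.7 × 5/9 = +44.8333°C.
Final Celsius temperature: 128.8889 + 44.8333 = 173.7222°C.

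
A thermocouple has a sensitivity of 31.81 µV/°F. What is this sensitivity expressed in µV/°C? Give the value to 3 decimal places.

The quantity depends on a temperature interval, so only the ratio of degree sizes applies; the offset between the scales is irrelevant.
A change of 1°C is a change of 1.8°F, so per °C the value is 31.81 × 1.8 = 57.258.

57.258 µV/°C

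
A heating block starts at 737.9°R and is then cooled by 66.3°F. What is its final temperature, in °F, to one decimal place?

Initial temperature in Celsius: (737.9 - 491.67) × 5/9 = 136.7944°C.
The 66.3°F change is an interval, so only the factor 5/9 applies: -66.3 × 5/9 = -36.8333°C.
Final Celsius temperature: 136.7944 - 36.8333 = 99.9611°C.
In Fahrenheit: 99.9611 × 1.8 + 32 = 211.9°F.

211.9°F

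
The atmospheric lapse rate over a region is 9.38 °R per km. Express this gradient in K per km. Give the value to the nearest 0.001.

5.211 K/km

The quantity depends on a temperature interval, so only the ratio of degree sizes applies; the offset between the scales is irrelevant.
A change of 1°R is a change of 5/9 K, so 9.38 × 5/9 = 5.211.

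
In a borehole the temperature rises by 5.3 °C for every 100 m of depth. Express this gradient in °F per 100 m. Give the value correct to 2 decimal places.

9.54 °F/100 m

Since only a temperature interval is involved, the additive offset between the scales drops out.
A change of 1°C is a change of 1.8°F, so 5.3 × 1.8 = 9.54.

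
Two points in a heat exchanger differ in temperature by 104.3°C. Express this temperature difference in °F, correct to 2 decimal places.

187.74°F

For a temperature interval the offset drops out; only the factor 1.8 applies.
104.3 × 1.8 = 187.74.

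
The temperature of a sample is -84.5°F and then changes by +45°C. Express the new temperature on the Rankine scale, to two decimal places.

Initial temperature in Celsius: (-84.5 - 32) × 5/9 = -64.7222°C.
Final Celsius temperature: -64.7222 + 45.0000 = -19.7222°C.
In Rankine: -19.7222 × 1.8 + 491.67 = 456.17°R.

456.17°R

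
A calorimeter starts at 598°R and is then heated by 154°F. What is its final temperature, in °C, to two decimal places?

Initial temperature in Celsius: (598 - 491.67) × 5/9 = 59.0722°C.
The 154°F change is an interval, so only the factor 5/9 applies: +154 × 5/9 = +85.5556°C.
Final Celsius temperature: 59.0722 + 85.5556 = 144.6278°C.

144.63°C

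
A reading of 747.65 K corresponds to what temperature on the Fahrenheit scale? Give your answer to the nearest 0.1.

886.1°F

In Celsius: 747.65 - 273.15 = 474.5000°C.
In Fahrenheit: 474.5000 × 1.8 + 32 = 886.1°F.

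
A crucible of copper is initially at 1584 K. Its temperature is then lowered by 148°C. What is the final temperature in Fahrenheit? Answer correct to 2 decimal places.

Initial temperature in Celsius: 1584 - 273.15 = 1310.8500°C.
Final Celsius temperature: 1310.8500 - 148.0000 = 1162.8500°C.
In Fahrenheit: 1162.8500 × 1.8 + 32 = 2125.13°F.

2125.13°F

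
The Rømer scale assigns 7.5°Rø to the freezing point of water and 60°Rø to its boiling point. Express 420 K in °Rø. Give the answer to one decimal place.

84.6°Rø

First in Celsius: 420 - 273.15 = 146.8500°C.
Linearly onto the Rømer scale: 7.5 + (146.8500 / 100) × (60 - 7.5) = 84.6°Rø.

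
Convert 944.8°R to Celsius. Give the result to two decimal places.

In Celsius: (944.8 - 491.67) × 5/9 = 251.7389°C.

251.74°C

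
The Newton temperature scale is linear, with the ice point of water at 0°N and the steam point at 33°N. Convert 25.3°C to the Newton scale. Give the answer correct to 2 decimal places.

Linearly onto the Newton scale: 0 + (25.3000 / 100) × (33 - 0) = 8.35°N.

8.35°N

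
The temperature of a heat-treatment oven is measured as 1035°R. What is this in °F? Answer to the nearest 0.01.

575.33°F

In Celsius: (1035 - 491.67) × 5/9 = 301.8500°C.
In Fahrenheit: 301.8500 × 1.8 + 32 = 575.33°F.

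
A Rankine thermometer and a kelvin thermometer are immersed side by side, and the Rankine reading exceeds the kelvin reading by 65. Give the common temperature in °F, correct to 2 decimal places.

-313.42°F

Let x be the Rankine reading; then the kelvin reading is 5/9·x.
(5/9·x) - x = -65  ⇒  (-4/9)·x = -65  ⇒  x = 146.2500°R.
In Celsius: (146.25 - 491.67) × 5/9 = -191.9000°C.
In Fahrenheit: -191.9000 × 1.8 + 32 = -313.42°F.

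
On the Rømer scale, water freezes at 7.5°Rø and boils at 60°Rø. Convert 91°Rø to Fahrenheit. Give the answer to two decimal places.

Linear interpolation between the fixed points: C = (91 - 7.5) × 100 / (60 - 7.5) = 159.0476°C.
Then 159.0476 × 1.8 + 32 = 318.29°F.

318.29°F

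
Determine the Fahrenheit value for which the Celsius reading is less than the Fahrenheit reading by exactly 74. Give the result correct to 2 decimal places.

Let F be the Fahrenheit reading. The Celsius reading is C = 5/9·F - 17.7778.
Require C - F = -74: (-4/9)·F - 17.7778 = -74.
F = (-74 + 17.7778) / (-4/9) = 126.50.

126.50°F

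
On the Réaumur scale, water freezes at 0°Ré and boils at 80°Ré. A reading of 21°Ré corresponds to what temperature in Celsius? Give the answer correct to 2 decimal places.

Linear interpolation between the fixed points: C = (21 - 0) × 100 / (80 - 0) = 26.2500°C.

26.25°C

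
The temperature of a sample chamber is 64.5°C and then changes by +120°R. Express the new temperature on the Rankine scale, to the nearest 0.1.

727.8°R

The 120°R change is an interval, so only the factor 5/9 applies: +120 × 5/9 = +66.6667°C.
Final Celsius temperature: 64.5000 + 66.6667 = 131.1667°C.
In Rankine: 131.1667 × 1.8 + 491.67 = 727.8°R.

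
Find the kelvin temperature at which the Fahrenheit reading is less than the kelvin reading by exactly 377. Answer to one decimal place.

103.3 K

Let K be the kelvin reading. The Fahrenheit reading is F = 1.8·K - 459.67.
Require F - K = -377: (0.8)·K - 459.67 = -377.
K = (-377 + 459.67) / (0.8) = 103.3.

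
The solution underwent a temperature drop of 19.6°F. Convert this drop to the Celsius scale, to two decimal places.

10.89°C

Only the scale ratio 5/9 matters for a change in temperature.
19.6 × 5/9 = 10.89.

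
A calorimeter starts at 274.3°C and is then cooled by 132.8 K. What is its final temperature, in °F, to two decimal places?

The 132.8 K change is an interval; Kelvin and Celsius degrees are the same size, so ΔC = -132.8°C.
Final Celsius temperature: 274.3000 - 132.8000 = 141.5000°C.
In Fahrenheit: 141.5000 × 1.8 + 32 = 286.70°F.

286.70°F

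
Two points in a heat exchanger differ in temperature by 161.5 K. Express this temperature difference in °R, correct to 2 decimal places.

Only the scale ratio 1.8 matters for a change in temperature.
161.5 × 1.8 = 290.70.

290.70°R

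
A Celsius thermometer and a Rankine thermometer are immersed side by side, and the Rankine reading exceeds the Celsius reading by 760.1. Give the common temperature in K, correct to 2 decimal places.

608.69 K

Let x be the Celsius reading; then the Rankine reading is 1.8·x + 491.67.
(1.8·x + 491.67) - x = 760.1  ⇒  (0.8)·x = 268.43  ⇒  x = 335.5375°C.
In kelvin: 335.5375 + 273.15 = 608.69 K.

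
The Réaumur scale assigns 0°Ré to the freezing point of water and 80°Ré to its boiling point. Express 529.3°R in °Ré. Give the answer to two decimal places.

16.72°Ré

First in Celsius: (529.3 - 491.67) × 5/9 = 20.9056°C.
Linearly onto the Réaumur scale: 0 + (20.9056 / 100) × (80 - 0) = 16.72°Ré.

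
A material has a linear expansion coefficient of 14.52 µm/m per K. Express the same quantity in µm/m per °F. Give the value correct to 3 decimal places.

8.067 µm/m per °F

Since only a temperature interval is involved, the additive offset between the scales drops out.
A change of 1°F is a change of 5/9 K, so per °F the value is 14.52 × 5/9 = 8.067.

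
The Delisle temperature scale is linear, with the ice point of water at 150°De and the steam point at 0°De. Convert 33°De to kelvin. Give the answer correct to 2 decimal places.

351.15 K

Linear interpolation between the fixed points: C = (33 - 150) × 100 / (0 - 150) = 78.0000°C.
Then 78.0000 + 273.15 = 351.15 K.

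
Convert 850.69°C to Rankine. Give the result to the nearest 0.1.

In Rankine: 850.6900 × 1.8 + 491.67 = 2022.9°R.

2022.9°R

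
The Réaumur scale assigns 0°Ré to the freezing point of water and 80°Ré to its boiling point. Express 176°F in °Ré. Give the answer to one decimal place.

64.0°Ré

First in Celsius: (176 - 32) × 5/9 = 80.0000°C.
Linearly onto the Réaumur scale: 0 + (80.0000 / 100) × (80 - 0) = 64.0°Ré.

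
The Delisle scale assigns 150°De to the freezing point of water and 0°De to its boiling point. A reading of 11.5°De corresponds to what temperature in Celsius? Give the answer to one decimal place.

Linear interpolation between the fixed points: C = (11.5 - 150) × 100 / (0 - 150) = 92.3333°C.

92.3°C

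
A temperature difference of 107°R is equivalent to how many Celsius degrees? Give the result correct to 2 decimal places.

For a temperature interval the offset drops out; only the factor 5/9 applies.
107 × 5/9 = 59.44.

59.44°C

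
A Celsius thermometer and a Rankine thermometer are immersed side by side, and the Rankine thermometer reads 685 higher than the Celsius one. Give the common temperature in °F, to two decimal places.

466.99°F

Let x be the Celsius reading; then the Rankine reading is 1.8·x + 491.67.
(1.8·x + 491.67) - x = 685  ⇒  (0.8)·x = 193.33  ⇒  x = 241.6625°C.
In Fahrenheit: 241.6625 × 1.8 + 32 = 466.99°F.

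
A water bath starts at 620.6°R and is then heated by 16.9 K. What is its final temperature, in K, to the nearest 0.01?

361.68 K

Initial temperature in Celsius: (620.6 - 491.67) × 5/9 = 71.6278°C.
The 16.9 K change is an interval; Kelvin and Celsius degrees are the same size, so ΔC = +16.9°C.
Final Celsius temperature: 71.6278 + 16.9000 = 88.5278°C.
In kelvin: 88.5278 + 273.15 = 361.68 K.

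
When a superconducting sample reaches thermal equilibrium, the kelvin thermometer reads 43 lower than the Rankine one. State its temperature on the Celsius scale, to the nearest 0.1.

Let x be the Rankine reading; then the kelvin reading is 5/9·x.
(5/9·x) - x = -43  ⇒  (-4/9)·x = -43  ⇒  x = 96.7500°R.
In Celsius: (96.75 - 491.67) × 5/9 = -219.4°C.

-219.4°C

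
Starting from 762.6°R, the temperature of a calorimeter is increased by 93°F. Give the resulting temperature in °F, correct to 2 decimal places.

395.93°F

Initial temperature in Celsius: (762.6 - 491.67) × 5/9 = 150.5167°C.
The 93°F change is an interval, so only the factor 5/9 applies: +93 × 5/9 = +51.6667°C.
Final Celsius temperature: 150.5167 + 51.6667 = 202.1833°C.
In Fahrenheit: 202.1833 × 1.8 + 32 = 395.93°F.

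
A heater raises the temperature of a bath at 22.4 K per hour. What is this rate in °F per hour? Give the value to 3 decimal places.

40.320 °F/hour

The quantity depends on a temperature interval, so only the ratio of degree sizes applies; the offset between the scales is irrelevant.
A change of 1 K is a change of 1.8°F, so 22.4 × 1.8 = 40.320.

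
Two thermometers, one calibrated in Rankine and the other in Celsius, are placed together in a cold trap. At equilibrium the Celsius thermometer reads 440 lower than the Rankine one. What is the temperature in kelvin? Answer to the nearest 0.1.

208.6 K

Let x be the Rankine reading; then the Celsius reading is 5/9·x - 273.15.
(5/9·x - 273.15) - x = -440  ⇒  (-4/9)·x = -166.85  ⇒  x = 375.4125°R.
In Celsius: (375.4125 - 491.67) × 5/9 = -64.5875°C.
In kelvin: -64.5875 + 273.15 = 208.6 K.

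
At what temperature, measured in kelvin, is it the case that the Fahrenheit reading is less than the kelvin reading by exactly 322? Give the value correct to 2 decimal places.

Let K be the kelvin reading. The Fahrenheit reading is F = 1.8·K - 459.67.
Require F - K = -322: (0.8)·K - 459.67 = -322.
K = (-322 + 459.67) / (0.8) = 172.09.

172.09 K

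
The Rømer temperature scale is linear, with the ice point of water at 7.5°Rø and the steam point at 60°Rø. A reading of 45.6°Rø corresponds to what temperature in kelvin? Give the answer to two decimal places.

Linear interpolation between the fixed points: C = (45.6 - 7.5) × 100 / (60 - 7.5) = 72.5714°C.
Then 72.5714 + 273.15 = 345.72 K.

345.72 K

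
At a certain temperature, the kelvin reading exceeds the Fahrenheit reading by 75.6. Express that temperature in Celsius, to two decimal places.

Let x be the Fahrenheit reading; then the kelvin reading is 5/9·x + 255.372.
(5/9·x + 255.372) - x = 75.6  ⇒  (-4/9)·x = -179.772  ⇒  x = 404.4875°F.
In Celsius: (404.4875 - 32) × 5/9 = 206.94°C.

206.94°C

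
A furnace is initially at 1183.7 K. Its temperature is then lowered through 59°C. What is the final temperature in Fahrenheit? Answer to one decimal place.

1564.8°F

Initial temperature in Celsius: 1183.7 - 273.15 = 910.5500°C.
Final Celsius temperature: 910.5500 - 59.0000 = 851.5500°C.
In Fahrenheit: 851.5500 × 1.8 + 32 = 1564.8°F.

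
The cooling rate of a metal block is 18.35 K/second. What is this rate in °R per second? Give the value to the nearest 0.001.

The quantity depends on a temperature interval, so only the ratio of degree sizes applies; the offset between the scales is irrelevant.
A change of 1 K is a change of 1.8°R, so 18.35 × 1.8 = 33.030.

33.030 °R/second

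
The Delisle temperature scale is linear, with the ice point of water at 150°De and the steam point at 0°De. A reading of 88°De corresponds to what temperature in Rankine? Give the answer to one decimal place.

566.1°R

Linear interpolation between the fixed points: C = (88 - 150) × 100 / (0 - 150) = 41.3333°C.
Then 41.3333 × 1.8 + 491.67 = 566.1°R.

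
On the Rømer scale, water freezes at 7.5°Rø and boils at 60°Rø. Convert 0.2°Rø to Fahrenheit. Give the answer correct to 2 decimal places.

Linear interpolation between the fixed points: C = (0.2 - 7.5) × 100 / (60 - 7.5) = -13.9048°C.
Then -13.9048 × 1.8 + 32 = 6.97°F.

6.97°F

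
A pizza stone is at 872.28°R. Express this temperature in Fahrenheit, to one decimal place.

In Celsius: (872.28 - 491.67) × 5/9 = 211.4500°C.
In Fahrenheit: 211.4500 × 1.8 + 32 = 412.6°F.

412.6°F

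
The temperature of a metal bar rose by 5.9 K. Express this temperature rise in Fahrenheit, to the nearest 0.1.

Only the scale ratio 1.8 matters for a change in temperature.
5.9 × 1.8 = 10.6.

10.6°F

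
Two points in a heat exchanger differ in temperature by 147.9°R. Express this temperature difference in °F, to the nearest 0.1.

Rankine and Fahrenheit degrees are the same size, so the interval is unchanged: 147.9.

147.9°F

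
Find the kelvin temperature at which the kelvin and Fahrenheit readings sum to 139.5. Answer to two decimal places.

213.99 K

Let K be the kelvin reading. The Fahrenheit reading is F = 1.8·K - 459.67.
Require K + F = 139.5: (2.8)·K - 459.67 = 139.5.
K = (139.5 + 459.67) / (2.8) = 213.99.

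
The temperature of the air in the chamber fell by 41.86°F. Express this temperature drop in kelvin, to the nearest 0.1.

23.3 K

Only the scale ratio 5/9 matters for a change in temperature.
41.86 × 5/9 = 23.3.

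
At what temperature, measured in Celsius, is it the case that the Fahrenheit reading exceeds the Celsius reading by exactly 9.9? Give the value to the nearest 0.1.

-27.6°C

Let C be the Celsius reading. The Fahrenheit reading is F = 1.8·C + 32.
Require F - C = 9.9: (0.8)·C + 32 = 9.9.
C = (9.9 - 32) / (0.8) = -27.6.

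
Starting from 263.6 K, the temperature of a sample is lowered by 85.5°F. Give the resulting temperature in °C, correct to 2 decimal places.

Initial temperature in Celsius: 263.6 - 273.15 = -9.5500°C.
The 85.5°F change is an interval, so only the factor 5/9 applies: -85.5 × 5/9 = -47.5000°C.
Final Celsius temperature: -9.5500 - 47.5000 = -57.0500°C.

-57.05°C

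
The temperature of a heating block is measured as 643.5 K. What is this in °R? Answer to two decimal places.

1158.30°R

In Celsius: 643.5 - 273.15 = 370.3500°C.
In Rankine: 370.3500 × 1.8 + 491.67 = 1158.30°R.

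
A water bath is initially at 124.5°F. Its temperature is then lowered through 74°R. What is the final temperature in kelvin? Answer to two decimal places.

283.43 K

Initial temperature in Celsius: (124.5 - 32) × 5/9 = 51.3889°C.
The 74°R change is an interval, so only the factor 5/9 applies: -74 × 5/9 = -41.1111°C.
Final Celsius temperature: 51.3889 - 41.1111 = 10.2778°C.
In kelvin: 10.2778 + 273.15 = 283.43 K.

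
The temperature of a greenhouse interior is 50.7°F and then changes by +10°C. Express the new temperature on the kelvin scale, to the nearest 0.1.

293.5 K

Initial temperature in Celsius: (50.7 - 32) × 5/9 = 10.3889°C.
Final Celsius temperature: 10.3889 + 10.0000 = 20.3889°C.
In kelvin: 20.3889 + 273.15 = 293.5 K.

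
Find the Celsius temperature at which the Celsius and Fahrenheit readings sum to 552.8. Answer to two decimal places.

Let C be the Celsius reading. The Fahrenheit reading is F = 1.8·C + 32.
Require C + F = 552.8: (2.8)·C + 32 = 552.8.
C = (552.8 - 32) / (2.8) = 186.00.

186.00°C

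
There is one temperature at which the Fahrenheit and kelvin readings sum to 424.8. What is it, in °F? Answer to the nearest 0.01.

Let F be the Fahrenheit reading. The kelvin reading is K = 5/9·F + 255.372.
Require F + K = 424.8: (14/9)·F + 255.372 = 424.8.
F = (424.8 - 255.372) / (14/9) = 108.92.

108.92°F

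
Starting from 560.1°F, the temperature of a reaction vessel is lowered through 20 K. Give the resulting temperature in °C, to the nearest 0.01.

Initial temperature in Celsius: (560.1 - 32) × 5/9 = 293.3889°C.
The 20 K change is an interval; Kelvin and Celsius degrees are the same size, so ΔC = -20°C.
Final Celsius temperature: 293.3889 - 20.0000 = 273.3889°C.

273.39°C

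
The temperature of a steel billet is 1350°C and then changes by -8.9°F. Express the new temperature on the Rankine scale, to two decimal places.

2912.77°R

The 8.9°F change is an interval, so only the factor 5/9 applies: -8.9 × 5/9 = -4.9444°C.
Final Celsius temperature: 1350.0000 - 4.9444 = 1345.0556°C.
In Rankine: 1345.0556 × 1.8 + 491.67 = 2912.77°R.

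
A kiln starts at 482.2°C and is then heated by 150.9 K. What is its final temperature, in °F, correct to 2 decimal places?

1171.58°F

The 150.9 K change is an interval; Kelvin and Celsius degrees are the same size, so ΔC = +150.9°C.
Final Celsius temperature: 482.2000 + 150.9000 = 633.1000°C.
In Fahrenheit: 633.1000 × 1.8 + 32 = 1171.58°F.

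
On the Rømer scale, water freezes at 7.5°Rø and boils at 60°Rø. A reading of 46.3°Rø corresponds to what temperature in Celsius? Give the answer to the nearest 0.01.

Linear interpolation between the fixed points: C = (46.3 - 7.5) × 100 / (60 - 7.5) = 73.9048°C.

73.90°C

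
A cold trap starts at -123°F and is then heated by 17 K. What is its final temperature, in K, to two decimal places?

204.04 K

Initial temperature in Celsius: (-123 - 32) × 5/9 = -86.1111°C.
The 17 K change is an interval; Kelvin and Celsius degrees are the same size, so ΔC = +17°C.
Final Celsius temperature: -86.1111 + 17.0000 = -69.1111°C.
In kelvin: -69.1111 + 273.15 = 204.04 K.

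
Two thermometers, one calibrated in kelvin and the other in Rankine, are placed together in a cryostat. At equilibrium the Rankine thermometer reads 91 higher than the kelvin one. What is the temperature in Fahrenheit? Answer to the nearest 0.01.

Let x be the kelvin reading; then the Rankine reading is 1.8·x.
(1.8·x) - x = 91  ⇒  (0.8)·x = 91  ⇒  x = 113.7500 K.
In Celsius: 113.75 - 273.15 = -159.4000°C.
In Fahrenheit: -159.4000 × 1.8 + 32 = -254.92°F.

-254.92°F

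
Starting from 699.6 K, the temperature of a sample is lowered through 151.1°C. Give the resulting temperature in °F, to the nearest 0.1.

527.6°F

Initial temperature in Celsius: 699.6 - 273.15 = 426.4500°C.
Final Celsius temperature: 426.4500 - 151.1000 = 275.3500°C.
In Fahrenheit: 275.3500 × 1.8 + 32 = 527.6°F.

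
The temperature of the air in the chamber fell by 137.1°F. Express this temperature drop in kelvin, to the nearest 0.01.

An interval of 1°F corresponds to 5/9 K.
137.1 × 5/9 = 76.17.

76.17 K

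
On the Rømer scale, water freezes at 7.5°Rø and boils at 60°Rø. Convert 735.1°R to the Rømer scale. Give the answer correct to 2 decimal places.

78.50°Rø

First in Celsius: (735.1 - 491.67) × 5/9 = 135.2389°C.
Linearly onto the Rømer scale: 7.5 + (135.2389 / 100) × (60 - 7.5) = 78.50°Rø.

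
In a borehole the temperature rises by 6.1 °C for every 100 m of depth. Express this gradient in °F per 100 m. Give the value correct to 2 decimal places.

The quantity depends on a temperature interval, so only the ratio of degree sizes applies; the offset between the scales is irrelevant.
A change of 1°C is a change of 1.8°F, so 6.1 × 1.8 = 10.98.

10.98 °F/100 m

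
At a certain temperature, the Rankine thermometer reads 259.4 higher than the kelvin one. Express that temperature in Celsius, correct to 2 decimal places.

Let x be the kelvin reading; then the Rankine reading is 1.8·x.
(1.8·x) - x = 259.4  ⇒  (0.8)·x = 259.4  ⇒  x = 324.2500 K.
In Celsius: 324.25 - 273.15 = 51.10°C.

51.10°C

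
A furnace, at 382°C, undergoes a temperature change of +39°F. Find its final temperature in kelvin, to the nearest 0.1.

The 39°F change is an interval, so only the factor 5/9 applies: +39 × 5/9 = +21.6667°C.
Final Celsius temperature: 382.0000 + 21.6667 = 403.6667°C.
In kelvin: 403.6667 + 273.15 = 676.8 K.

676.8 K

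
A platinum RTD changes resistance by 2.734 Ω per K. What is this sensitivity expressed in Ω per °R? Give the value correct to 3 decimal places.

The quantity depends on a temperature interval, so only the ratio of degree sizes applies; the offset between the scales is irrelevant.
A change of 1°R is a change of 5/9 K, so per °R the value is 2.734 × 5/9 = 1.519.

1.519 Ω per °R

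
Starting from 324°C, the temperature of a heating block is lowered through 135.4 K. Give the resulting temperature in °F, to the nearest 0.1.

371.5°F

The 135.4 K change is an interval; Kelvin and Celsius degrees are the same size, so ΔC = -135.4°C.
Final Celsius temperature: 324.0000 - 135.4000 = 188.6000°C.
In Fahrenheit: 188.6000 × 1.8 + 32 = 371.5°F.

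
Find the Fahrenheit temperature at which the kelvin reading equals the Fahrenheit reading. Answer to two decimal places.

574.59°F

Let F be the Fahrenheit reading. The kelvin reading is K = 5/9·F + 255.372.
Set K = F: 5/9·F + 255.372 = F.
(-4/9)·F = -255.372  ⇒  F = 574.59.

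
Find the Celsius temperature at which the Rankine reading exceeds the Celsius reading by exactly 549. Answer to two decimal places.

Let C be the Celsius reading. The Rankine reading is R = 1.8·C + 491.67.
Require R - C = 549: (0.8)·C + 491.67 = 549.
C = (549 - 491.67) / (0.8) = 71.66.

71.66°C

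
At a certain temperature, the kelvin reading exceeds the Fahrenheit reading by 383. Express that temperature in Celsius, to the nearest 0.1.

-177.3°C

Let x be the kelvin reading; then the Fahrenheit reading is 1.8·x - 459.67.
(1.8·x - 459.67) - x = -383  ⇒  (0.8)·x = 76.67  ⇒  x = 95.8375 K.
In Celsius: 95.8375 - 273.15 = -177.3°C.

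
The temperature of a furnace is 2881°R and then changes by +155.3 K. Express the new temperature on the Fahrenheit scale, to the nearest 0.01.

Initial temperature in Celsius: (2881 - 491.67) × 5/9 = 1327.4056°C.
The 155.3 K change is an interval; Kelvin and Celsius degrees are the same size, so ΔC = +155.3°C.
Final Celsius temperature: 1327.4056 + 155.3000 = 1482.7056°C.
In Fahrenheit: 1482.7056 × 1.8 + 32 = 2700.87°F.

2700.87°F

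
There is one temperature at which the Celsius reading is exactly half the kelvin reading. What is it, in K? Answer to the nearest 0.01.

546.30 K

Let K be the kelvin reading. The Celsius reading is C = 1·K - 273.15.
Require C = 0.5·K: 1·K - 273.15 = 0.5·K.
(0.5)·K = 273.15  ⇒  K = 546.30.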